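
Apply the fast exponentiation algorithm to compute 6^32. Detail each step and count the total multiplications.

Computing 6^32 by squaring (build up from 6^1; each line after the first costs one multiplication):

6^1 = 6
6^2 = (6^1)^2 = 6^2 = 36
6^4 = (6^2)^2 = 36^2 = 1296
6^8 = (6^4)^2 = 1296^2 = 1679616
6^16 = (6^8)^2 = 1679616^2 = 2821109907456
6^32 = (6^16)^2 = 2821109907456^2 = 7958661109946400884391936

Result: 7958661109946400884391936
Multiplications needed: 5 (5 lines after 6^1)

6^32 = 7958661109946400884391936. Using exponentiation by squaring, this requires 5 multiplications. The key idea: if the exponent is even, square the half-power; if odd, multiply by the base once.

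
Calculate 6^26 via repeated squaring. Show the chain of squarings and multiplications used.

Computing 6^26 by squaring (build up from 6^1; each line after the first costs one multiplication):

6^1 = 6
6^2 = (6^1)^2 = 6^2 = 36
6^3 = 6 * 6^2 = 6 * 36 = 216
6^6 = (6^3)^2 = 216^2 = 46656
6^12 = (6^6)^2 = 46656^2 = 2176782336
6^13 = 6 * 6^12 = 6 * 2176782336 = 13060694016
6^26 = (6^13)^2 = 13060694016^2 = 170581728179578208256

Result: 170581728179578208256
Multiplications needed: 6 (6 lines after 6^1)

6^26 = 170581728179578208256. Using exponentiation by squaring, this requires 6 multiplications. The key idea: if the exponent is even, square the half-power; if odd, multiply by the base once.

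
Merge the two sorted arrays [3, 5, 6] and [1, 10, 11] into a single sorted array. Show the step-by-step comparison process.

Merging process:

Compare 3 vs 1: take 1 from right. Merged: [1]
Compare 3 vs 10: take 3 from left. Merged: [1, 3]
Compare 5 vs 10: take 5 from left. Merged: [1, 3, 5]
Compare 6 vs 10: take 6 from left. Merged: [1, 3, 5, 6]
Append remaining from right: [10, 11]. Merged: [1, 3, 5, 6, 10, 11]

Final merged array: [1, 3, 5, 6, 10, 11]
Total comparisons: 4

The merged array is [1, 3, 5, 6, 10, 11], requiring 4 comparisons. The merge step runs in O(n) time where n is the total number of elements.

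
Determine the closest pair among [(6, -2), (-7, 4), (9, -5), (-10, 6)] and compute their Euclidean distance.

Computing all pairwise distances among 4 points:

d((6, -2), (-7, 4)) = 14.3178
d((6, -2), (9, -5)) = 4.2426
d((6, -2), (-10, 6)) = 17.8885
d((-7, 4), (9, -5)) = 18.3576
d((-7, 4), (-10, 6)) = 3.6056 <-- minimum
d((9, -5), (-10, 6)) = 21.9545

Closest pair: (-7, 4) and (-10, 6) with distance 3.6056

The closest pair is (-7, 4) and (-10, 6) with Euclidean distance 3.6056. For 4 points, brute-force pairwise comparison is shown above. For large n, the divide-and-conquer algorithm (sort by x, recurse on halves, check the dividing strip) achieves O(n log n).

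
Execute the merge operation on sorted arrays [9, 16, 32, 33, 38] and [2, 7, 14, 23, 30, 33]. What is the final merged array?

Merging process:

Compare 9 vs 2: take 2 from right. Merged: [2]
Compare 9 vs 7: take 7 from right. Merged: [2, 7]
Compare 9 vs 14: take 9 from left. Merged: [2, 7, 9]
Compare 16 vs 14: take 14 from right. Merged: [2, 7, 9, 14]
Compare 16 vs 23: take 16 from left. Merged: [2, 7, 9, 14, 16]
Compare 32 vs 23: take 23 from right. Merged: [2, 7, 9, 14, 16, 23]
Compare 32 vs 30: take 30 from right. Merged: [2, 7, 9, 14, 16, 23, 30]
Compare 32 vs 33: take 32 from left. Merged: [2, 7, 9, 14, 16, 23, 30, 32]
Compare 33 vs 33: take 33 from left. Merged: [2, 7, 9, 14, 16, 23, 30, 32, 33]
Compare 38 vs 33: take 33 from right. Merged: [2, 7, 9, 14, 16, 23, 30, 32, 33, 33]
Append remaining from left: [38]. Merged: [2, 7, 9, 14, 16, 23, 30, 32, 33, 33, 38]

Final merged array: [2, 7, 9, 14, 16, 23, 30, 32, 33, 33, 38]
Total comparisons: 10

The merged array is [2, 7, 9, 14, 16, 23, 30, 32, 33, 33, 38], requiring 10 comparisons. The merge step runs in O(n) time where n is the total number of elements.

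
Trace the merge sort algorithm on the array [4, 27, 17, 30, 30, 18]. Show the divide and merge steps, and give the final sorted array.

Merge sort trace:

Split: [4, 27, 17, 30, 30, 18] -> [4, 27, 17] and [30, 30, 18]
  Split: [4, 27, 17] -> [4] and [27, 17]
    Split: [27, 17] -> [27] and [17]
    Merge: [27] + [17] -> [17, 27]
  Merge: [4] + [17, 27] -> [4, 17, 27]
  Split: [30, 30, 18] -> [30] and [30, 18]
    Split: [30, 18] -> [30] and [18]
    Merge: [30] + [18] -> [18, 30]
  Merge: [30] + [18, 30] -> [18, 30, 30]
Merge: [4, 17, 27] + [18, 30, 30] -> [4, 17, 18, 27, 30, 30]

Final sorted array: [4, 17, 18, 27, 30, 30]

The merge sort proceeds by recursively splitting the array and merging sorted halves.
After all merges, the sorted array is [4, 17, 18, 27, 30, 30].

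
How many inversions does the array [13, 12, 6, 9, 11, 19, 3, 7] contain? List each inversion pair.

Finding inversions in [13, 12, 6, 9, 11, 19, 3, 7]:

(0, 1): arr[0]=13 > arr[1]=12
(0, 2): arr[0]=13 > arr[2]=6
(0, 3): arr[0]=13 > arr[3]=9
(0, 4): arr[0]=13 > arr[4]=11
(0, 6): arr[0]=13 > arr[6]=3
(0, 7): arr[0]=13 > arr[7]=7
(1, 2): arr[1]=12 > arr[2]=6
(1, 3): arr[1]=12 > arr[3]=9
(1, 4): arr[1]=12 > arr[4]=11
(1, 6): arr[1]=12 > arr[6]=3
(1, 7): arr[1]=12 > arr[7]=7
(2, 6): arr[2]=6 > arr[6]=3
(3, 6): arr[3]=9 > arr[6]=3
(3, 7): arr[3]=9 > arr[7]=7
(4, 6): arr[4]=11 > arr[6]=3
(4, 7): arr[4]=11 > arr[7]=7
(5, 6): arr[5]=19 > arr[6]=3
(5, 7): arr[5]=19 > arr[7]=7

Total inversions: 18

The array has 18 inversion(s): (0,1), (0,2), (0,3), (0,4), (0,6), (0,7), (1,2), (1,3), (1,4), (1,6), (1,7), (2,6), (3,6), (3,7), (4,6), (4,7), (5,6), (5,7). Each pair (i,j) satisfies i < j and arr[i] > arr[j].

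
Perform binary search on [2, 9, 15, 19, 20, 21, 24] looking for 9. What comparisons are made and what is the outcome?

Binary search for 9 in [2, 9, 15, 19, 20, 21, 24]:

lo=0, hi=6, mid=3, arr[mid]=19 -> 19 > 9, search left half
lo=0, hi=2, mid=1, arr[mid]=9 -> Found target at index 1!

Binary search finds 9 at index 1 after 2 comparisons. The search repeatedly halves the search space by comparing with the middle element.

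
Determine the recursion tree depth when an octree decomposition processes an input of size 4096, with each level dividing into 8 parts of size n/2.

For divide and conquer with division factor 2:

Problem sizes at each level:
Level 0: 4096
Level 1: 2048
Level 2: 1024
Level 3: 512
Level 4: 256
Level 5: 128
Level 6: 64
Level 7: 32
Level 8: 16
Level 9: 8
Level 10: 4
Level 11: 2
Level 12: 1

The root is level 0 and the size-1 base case is level 12 (the tree spans levels 0 through 12, i.e. 13 levels counting the root), so the depth is the number of divisions: log_2(4096) = 12

The recursion tree depth is log_2(4096) = 12. At each level, the problem size is divided by 2, so it takes 12 divisions to reduce to a base case of size 1. The algorithm makes 8 recursive calls at each level.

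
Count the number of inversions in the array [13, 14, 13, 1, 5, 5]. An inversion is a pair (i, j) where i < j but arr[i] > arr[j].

Finding inversions in [13, 14, 13, 1, 5, 5]:

(0, 3): arr[0]=13 > arr[3]=1
(0, 4): arr[0]=13 > arr[4]=5
(0, 5): arr[0]=13 > arr[5]=5
(1, 2): arr[1]=14 > arr[2]=13
(1, 3): arr[1]=14 > arr[3]=1
(1, 4): arr[1]=14 > arr[4]=5
(1, 5): arr[1]=14 > arr[5]=5
(2, 3): arr[2]=13 > arr[3]=1
(2, 4): arr[2]=13 > arr[4]=5
(2, 5): arr[2]=13 > arr[5]=5

Total inversions: 10

The array has 10 inversion(s): (0,3), (0,4), (0,5), (1,2), (1,3), (1,4), (1,5), (2,3), (2,4), (2,5). Each pair (i,j) satisfies i < j and arr[i] > arr[j].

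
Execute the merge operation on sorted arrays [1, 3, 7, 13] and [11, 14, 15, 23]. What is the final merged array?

Merging process:

Compare 1 vs 11: take 1 from left. Merged: [1]
Compare 3 vs 11: take 3 from left. Merged: [1, 3]
Compare 7 vs 11: take 7 from left. Merged: [1, 3, 7]
Compare 13 vs 11: take 11 from right. Merged: [1, 3, 7, 11]
Compare 13 vs 14: take 13 from left. Merged: [1, 3, 7, 11, 13]
Append remaining from right: [14, 15, 23]. Merged: [1, 3, 7, 11, 13, 14, 15, 23]

Final merged array: [1, 3, 7, 11, 13, 14, 15, 23]
Total comparisons: 5

The merged array is [1, 3, 7, 11, 13, 14, 15, 23], requiring 5 comparisons. The merge step runs in O(n) time where n is the total number of elements.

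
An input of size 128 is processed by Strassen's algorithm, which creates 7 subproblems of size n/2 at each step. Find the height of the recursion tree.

For divide and conquer with division factor 2:

Problem sizes at each level:
Level 0: 128
Level 1: 64
Level 2: 32
Level 3: 16
Level 4: 8
Level 5: 4
Level 6: 2
Level 7: 1

The root is level 0 and the size-1 base case is level 7 (the tree spans levels 0 through 7, i.e. 8 levels counting the root), so the depth is the number of divisions: log_2(128) = 7

The recursion tree depth is log_2(128) = 7. At each level, the problem size is divided by 2, so it takes 7 divisions to reduce to a base case of size 1. The algorithm makes 7 recursive calls at each level.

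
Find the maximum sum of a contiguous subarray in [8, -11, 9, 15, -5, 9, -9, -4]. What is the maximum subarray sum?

Using Kadane's algorithm on [8, -11, 9, 15, -5, 9, -9, -4]:

Scanning through the array:
Position 1 (value -11): max_ending_here = -3, max_so_far = 8
Position 2 (value 9): max_ending_here = 9, max_so_far = 9
Position 3 (value 15): max_ending_here = 24, max_so_far = 24
Position 4 (value -5): max_ending_here = 19, max_so_far = 24
Position 5 (value 9): max_ending_here = 28, max_so_far = 28
Position 6 (value -9): max_ending_here = 19, max_so_far = 28
Position 7 (value -4): max_ending_here = 15, max_so_far = 28

Maximum subarray: [9, 15, -5, 9]
Maximum sum: 28

The maximum subarray is [9, 15, -5, 9] with sum 28. This subarray runs from index 2 to index 5.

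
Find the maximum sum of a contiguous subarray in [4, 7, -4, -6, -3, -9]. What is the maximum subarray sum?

Using Kadane's algorithm on [4, 7, -4, -6, -3, -9]:

Scanning through the array:
Position 1 (value 7): max_ending_here = 11, max_so_far = 11
Position 2 (value -4): max_ending_here = 7, max_so_far = 11
Position 3 (value -6): max_ending_here = 1, max_so_far = 11
Position 4 (value -3): max_ending_here = -2, max_so_far = 11
Position 5 (value -9): max_ending_here = -9, max_so_far = 11

Maximum subarray: [4, 7]
Maximum sum: 11

The maximum subarray is [4, 7] with sum 11. This subarray runs from index 0 to index 1.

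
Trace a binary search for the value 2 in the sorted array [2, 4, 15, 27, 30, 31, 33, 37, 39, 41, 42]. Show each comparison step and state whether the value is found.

Binary search for 2 in [2, 4, 15, 27, 30, 31, 33, 37, 39, 41, 42]:

lo=0, hi=10, mid=5, arr[mid]=31 -> 31 > 2, search left half
lo=0, hi=4, mid=2, arr[mid]=15 -> 15 > 2, search left half
lo=0, hi=1, mid=0, arr[mid]=2 -> Found target at index 0!

Binary search finds 2 at index 0 after 3 comparisons. The search repeatedly halves the search space by comparing with the middle element.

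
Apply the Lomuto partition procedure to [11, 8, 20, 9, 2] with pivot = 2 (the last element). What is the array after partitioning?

Lomuto partition with pivot = 2:

Initial array: [11, 8, 20, 9, 2]

arr[0]=11 > 2: no swap
arr[1]=8 > 2: no swap
arr[2]=20 > 2: no swap
arr[3]=9 > 2: no swap

Place pivot at position 0: [2, 8, 20, 9, 11]
Pivot position: 0

After partitioning with pivot 2, the array becomes [2, 8, 20, 9, 11]. The pivot is placed at index 0. All elements to the left of the pivot are <= 2, and all elements to the right are > 2.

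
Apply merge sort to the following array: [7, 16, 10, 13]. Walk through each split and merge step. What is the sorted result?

Merge sort trace:

Split: [7, 16, 10, 13] -> [7, 16] and [10, 13]
  Split: [7, 16] -> [7] and [16]
  Merge: [7] + [16] -> [7, 16]
  Split: [10, 13] -> [10] and [13]
  Merge: [10] + [13] -> [10, 13]
Merge: [7, 16] + [10, 13] -> [7, 10, 13, 16]

Final sorted array: [7, 10, 13, 16]

The merge sort proceeds by recursively splitting the array and merging sorted halves.
After all merges, the sorted array is [7, 10, 13, 16].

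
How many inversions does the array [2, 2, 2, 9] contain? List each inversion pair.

Finding inversions in [2, 2, 2, 9]:


Total inversions: 0

The array has 0 inversions. It is already sorted.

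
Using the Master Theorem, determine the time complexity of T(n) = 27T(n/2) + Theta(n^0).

Master Theorem for T(n) = 27T(n/2) + O(n^0):

a = 27, b = 2, c = 0
log_b(a) = log_2(27) = 4.7549

Case 1: c = 0 < log_2(27) = 4.7549
T(n) = O(n^(log_2 27))

For T(n) = 27T(n/2) + O(n^0): log_2(27) = 4.7549. This is Case 1 of the Master Theorem (c < log_b(a), work dominated by leaves), giving O(n^(log_2 27)).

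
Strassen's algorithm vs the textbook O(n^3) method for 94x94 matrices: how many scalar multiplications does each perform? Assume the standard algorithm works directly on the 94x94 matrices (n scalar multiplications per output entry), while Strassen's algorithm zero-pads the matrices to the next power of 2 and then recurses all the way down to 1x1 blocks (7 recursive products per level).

Matrix multiplication for 94x94 matrices:

Strassen's algorithm requires power-of-2 dimensions. Pad 94x94 to 128x128 (next power of 2).

Standard algorithm: 94^3 = 830584 multiplications
Strassen's algorithm: 7^(log2(128)) = 7^7 = 823543 multiplications
Savings: 830584 - 823543 = 7041 multiplications

Standard: 830584 multiplications (94^3). Strassen: 823543 multiplications (7^7, after padding to 128x128). Strassen reduces 8 recursive multiplications to 7 at each level.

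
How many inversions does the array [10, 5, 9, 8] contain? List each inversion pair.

Finding inversions in [10, 5, 9, 8]:

(0, 1): arr[0]=10 > arr[1]=5
(0, 2): arr[0]=10 > arr[2]=9
(0, 3): arr[0]=10 > arr[3]=8
(2, 3): arr[2]=9 > arr[3]=8

Total inversions: 4

The array has 4 inversion(s): (0,1), (0,2), (0,3), (2,3). Each pair (i,j) satisfies i < j and arr[i] > arr[j].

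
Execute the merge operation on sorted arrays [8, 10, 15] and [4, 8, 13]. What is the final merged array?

Merging process:

Compare 8 vs 4: take 4 from right. Merged: [4]
Compare 8 vs 8: take 8 from left. Merged: [4, 8]
Compare 10 vs 8: take 8 from right. Merged: [4, 8, 8]
Compare 10 vs 13: take 10 from left. Merged: [4, 8, 8, 10]
Compare 15 vs 13: take 13 from right. Merged: [4, 8, 8, 10, 13]
Append remaining from left: [15]. Merged: [4, 8, 8, 10, 13, 15]

Final merged array: [4, 8, 8, 10, 13, 15]
Total comparisons: 5

The merged array is [4, 8, 8, 10, 13, 15], requiring 5 comparisons. The merge step runs in O(n) time where n is the total number of elements.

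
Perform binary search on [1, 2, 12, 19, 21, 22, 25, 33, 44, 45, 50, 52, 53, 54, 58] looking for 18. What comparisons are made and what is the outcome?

Binary search for 18 in [1, 2, 12, 19, 21, 22, 25, 33, 44, 45, 50, 52, 53, 54, 58]:

lo=0, hi=14, mid=7, arr[mid]=33 -> 33 > 18, search left half
lo=0, hi=6, mid=3, arr[mid]=19 -> 19 > 18, search left half
lo=0, hi=2, mid=1, arr[mid]=2 -> 2 < 18, search right half
lo=2, hi=2, mid=2, arr[mid]=12 -> 12 < 18, search right half
lo=3 > hi=2, target 18 not found

Binary search determines that 18 is not in the array after 4 comparisons. The search space was exhausted without finding the target.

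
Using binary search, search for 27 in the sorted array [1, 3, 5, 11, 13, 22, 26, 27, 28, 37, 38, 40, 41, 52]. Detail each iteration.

Binary search for 27 in [1, 3, 5, 11, 13, 22, 26, 27, 28, 37, 38, 40, 41, 52]:

lo=0, hi=13, mid=6, arr[mid]=26 -> 26 < 27, search right half
lo=7, hi=13, mid=10, arr[mid]=38 -> 38 > 27, search left half
lo=7, hi=9, mid=8, arr[mid]=28 -> 28 > 27, search left half
lo=7, hi=7, mid=7, arr[mid]=27 -> Found target at index 7!

Binary search finds 27 at index 7 after 4 comparisons. The search repeatedly halves the search space by comparing with the middle element.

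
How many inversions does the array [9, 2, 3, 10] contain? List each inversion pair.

Finding inversions in [9, 2, 3, 10]:

(0, 1): arr[0]=9 > arr[1]=2
(0, 2): arr[0]=9 > arr[2]=3

Total inversions: 2

The array has 2 inversion(s): (0,1), (0,2). Each pair (i,j) satisfies i < j and arr[i] > arr[j].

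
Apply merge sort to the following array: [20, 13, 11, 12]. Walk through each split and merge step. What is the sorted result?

Merge sort trace:

Split: [20, 13, 11, 12] -> [20, 13] and [11, 12]
  Split: [20, 13] -> [20] and [13]
  Merge: [20] + [13] -> [13, 20]
  Split: [11, 12] -> [11] and [12]
  Merge: [11] + [12] -> [11, 12]
Merge: [13, 20] + [11, 12] -> [11, 12, 13, 20]

Final sorted array: [11, 12, 13, 20]

The merge sort proceeds by recursively splitting the array and merging sorted halves.
After all merges, the sorted array is [11, 12, 13, 20].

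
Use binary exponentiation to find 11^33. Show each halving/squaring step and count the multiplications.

Computing 11^33 by squaring (build up from 11^1; each line after the first costs one multiplication):

11^1 = 11
11^2 = (11^1)^2 = 11^2 = 121
11^4 = (11^2)^2 = 121^2 = 14641
11^8 = (11^4)^2 = 14641^2 = 214358881
11^16 = (11^8)^2 = 214358881^2 = 45949729863572161
11^32 = (11^16)^2 = 45949729863572161^2 = 2111377674535255285545615254209921
11^33 = 11 * 11^32 = 11 * 2111377674535255285545615254209921 = 23225154419887808141001767796309131

Result: 23225154419887808141001767796309131
Multiplications needed: 6 (6 lines after 11^1)

11^33 = 23225154419887808141001767796309131. Using exponentiation by squaring, this requires 6 multiplications. The key idea: if the exponent is even, square the half-power; if odd, multiply by the base once.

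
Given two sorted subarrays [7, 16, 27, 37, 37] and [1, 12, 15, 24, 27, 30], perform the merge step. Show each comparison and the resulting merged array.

Merging process:

Compare 7 vs 1: take 1 from right. Merged: [1]
Compare 7 vs 12: take 7 from left. Merged: [1, 7]
Compare 16 vs 12: take 12 from right. Merged: [1, 7, 12]
Compare 16 vs 15: take 15 from right. Merged: [1, 7, 12, 15]
Compare 16 vs 24: take 16 from left. Merged: [1, 7, 12, 15, 16]
Compare 27 vs 24: take 24 from right. Merged: [1, 7, 12, 15, 16, 24]
Compare 27 vs 27: take 27 from left. Merged: [1, 7, 12, 15, 16, 24, 27]
Compare 37 vs 27: take 27 from right. Merged: [1, 7, 12, 15, 16, 24, 27, 27]
Compare 37 vs 30: take 30 from right. Merged: [1, 7, 12, 15, 16, 24, 27, 27, 30]
Append remaining from left: [37, 37]. Merged: [1, 7, 12, 15, 16, 24, 27, 27, 30, 37, 37]

Final merged array: [1, 7, 12, 15, 16, 24, 27, 27, 30, 37, 37]
Total comparisons: 9

The merged array is [1, 7, 12, 15, 16, 24, 27, 27, 30, 37, 37], requiring 9 comparisons. The merge step runs in O(n) time where n is the total number of elements.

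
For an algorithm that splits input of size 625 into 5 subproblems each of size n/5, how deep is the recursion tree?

For divide and conquer with division factor 5:

Problem sizes at each level:
Level 0: 625
Level 1: 125
Level 2: 25
Level 3: 5
Level 4: 1

The root is level 0 and the size-1 base case is level 4 (the tree spans levels 0 through 4, i.e. 5 levels counting the root), so the depth is the number of divisions: log_5(625) = 4

The recursion tree depth is log_5(625) = 4. At each level, the problem size is divided by 5, so it takes 4 divisions to reduce to a base case of size 1. The algorithm makes 5 recursive calls at each level.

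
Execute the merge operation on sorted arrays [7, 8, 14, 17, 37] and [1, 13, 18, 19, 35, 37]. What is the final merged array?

Merging process:

Compare 7 vs 1: take 1 from right. Merged: [1]
Compare 7 vs 13: take 7 from left. Merged: [1, 7]
Compare 8 vs 13: take 8 from left. Merged: [1, 7, 8]
Compare 14 vs 13: take 13 from right. Merged: [1, 7, 8, 13]
Compare 14 vs 18: take 14 from left. Merged: [1, 7, 8, 13, 14]
Compare 17 vs 18: take 17 from left. Merged: [1, 7, 8, 13, 14, 17]
Compare 37 vs 18: take 18 from right. Merged: [1, 7, 8, 13, 14, 17, 18]
Compare 37 vs 19: take 19 from right. Merged: [1, 7, 8, 13, 14, 17, 18, 19]
Compare 37 vs 35: take 35 from right. Merged: [1, 7, 8, 13, 14, 17, 18, 19, 35]
Compare 37 vs 37: take 37 from left. Merged: [1, 7, 8, 13, 14, 17, 18, 19, 35, 37]
Append remaining from right: [37]. Merged: [1, 7, 8, 13, 14, 17, 18, 19, 35, 37, 37]

Final merged array: [1, 7, 8, 13, 14, 17, 18, 19, 35, 37, 37]
Total comparisons: 10

The merged array is [1, 7, 8, 13, 14, 17, 18, 19, 35, 37, 37], requiring 10 comparisons. The merge step runs in O(n) time where n is the total number of elements.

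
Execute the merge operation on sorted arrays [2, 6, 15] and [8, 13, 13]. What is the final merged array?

Merging process:

Compare 2 vs 8: take 2 from left. Merged: [2]
Compare 6 vs 8: take 6 from left. Merged: [2, 6]
Compare 15 vs 8: take 8 from right. Merged: [2, 6, 8]
Compare 15 vs 13: take 13 from right. Merged: [2, 6, 8, 13]
Compare 15 vs 13: take 13 from right. Merged: [2, 6, 8, 13, 13]
Append remaining from left: [15]. Merged: [2, 6, 8, 13, 13, 15]

Final merged array: [2, 6, 8, 13, 13, 15]
Total comparisons: 5

The merged array is [2, 6, 8, 13, 13, 15], requiring 5 comparisons. The merge step runs in O(n) time where n is the total number of elements.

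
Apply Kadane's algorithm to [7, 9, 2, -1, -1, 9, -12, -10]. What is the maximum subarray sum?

Using Kadane's algorithm on [7, 9, 2, -1, -1, 9, -12, -10]:

Scanning through the array:
Position 1 (value 9): max_ending_here = 16, max_so_far = 16
Position 2 (value 2): max_ending_here = 18, max_so_far = 18
Position 3 (value -1): max_ending_here = 17, max_so_far = 18
Position 4 (value -1): max_ending_here = 16, max_so_far = 18
Position 5 (value 9): max_ending_here = 25, max_so_far = 25
Position 6 (value -12): max_ending_here = 13, max_so_far = 25
Position 7 (value -10): max_ending_here = 3, max_so_far = 25

Maximum subarray: [7, 9, 2, -1, -1, 9]
Maximum sum: 25

The maximum subarray is [7, 9, 2, -1, -1, 9] with sum 25. This subarray runs from index 0 to index 5.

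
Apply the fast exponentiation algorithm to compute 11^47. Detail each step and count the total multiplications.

Computing 11^47 by squaring (build up from 11^1; each line after the first costs one multiplication):

11^1 = 11
11^2 = (11^1)^2 = 11^2 = 121
11^4 = (11^2)^2 = 121^2 = 14641
11^5 = 11 * 11^4 = 11 * 14641 = 161051
11^10 = (11^5)^2 = 161051^2 = 25937424601
11^11 = 11 * 11^10 = 11 * 25937424601 = 285311670611
11^22 = (11^11)^2 = 285311670611^2 = 81402749386839761113321
11^23 = 11 * 11^22 = 11 * 81402749386839761113321 = 895430243255237372246531
11^46 = (11^23)^2 = 895430243255237372246531^2 = 801795320536133573571931534665380233173841533961
11^47 = 11 * 11^46 = 11 * 801795320536133573571931534665380233173841533961 = 8819748525897469309291246881319182564912256873571

Result: 8819748525897469309291246881319182564912256873571
Multiplications needed: 9 (9 lines after 11^1)

11^47 = 8819748525897469309291246881319182564912256873571. Using exponentiation by squaring, this requires 9 multiplications. The key idea: if the exponent is even, square the half-power; if odd, multiply by the base once.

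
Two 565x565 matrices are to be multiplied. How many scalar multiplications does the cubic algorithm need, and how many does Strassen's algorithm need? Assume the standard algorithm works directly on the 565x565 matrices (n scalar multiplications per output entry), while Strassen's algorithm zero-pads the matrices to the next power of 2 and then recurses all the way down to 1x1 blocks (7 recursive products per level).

Matrix multiplication for 565x565 matrices:

Strassen's algorithm requires power-of-2 dimensions. Pad 565x565 to 1024x1024 (next power of 2).

Standard algorithm: 565^3 = 180362125 multiplications
Strassen's algorithm: 7^(log2(1024)) = 7^10 = 282475249 multiplications
Difference: 180362125 - 282475249 = -102113124 (Strassen uses MORE here due to padding overhead — for small or just-over-power-of-2 n, padding can outweigh the per-level savings)

Standard: 180362125 multiplications (565^3). Strassen: 282475249 multiplications (7^10, after padding to 1024x1024). Strassen reduces 8 recursive multiplications to 7 at each level.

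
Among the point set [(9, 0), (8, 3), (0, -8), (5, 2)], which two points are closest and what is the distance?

Computing all pairwise distances among 4 points:

d((9, 0), (8, 3)) = 3.1623 <-- minimum
d((9, 0), (0, -8)) = 12.0416
d((9, 0), (5, 2)) = 4.4721
d((8, 3), (0, -8)) = 13.6015
d((8, 3), (5, 2)) = 3.1623 <-- minimum
d((0, -8), (5, 2)) = 11.1803

Minimum distance: 3.1623 (tie among 2 pairs: (9, 0) and (8, 3); (8, 3) and (5, 2))

The minimum Euclidean distance is 3.1623. There is a tie: 2 pairs achieve this minimum — (9, 0) and (8, 3); (8, 3) and (5, 2). Any of these is a valid closest pair. For 4 points, brute-force pairwise comparison is shown above. For large n, the divide-and-conquer algorithm (sort by x, recurse on halves, check the dividing strip) achieves O(n log n).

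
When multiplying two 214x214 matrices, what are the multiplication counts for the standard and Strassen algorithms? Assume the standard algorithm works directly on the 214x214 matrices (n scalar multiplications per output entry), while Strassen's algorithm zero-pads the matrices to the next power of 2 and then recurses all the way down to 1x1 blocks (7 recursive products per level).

Matrix multiplication for 214x214 matrices:

Strassen's algorithm requires power-of-2 dimensions. Pad 214x214 to 256x256 (next power of 2).

Standard algorithm: 214^3 = 9800344 multiplications
Strassen's algorithm: 7^(log2(256)) = 7^8 = 5764801 multiplications
Savings: 9800344 - 5764801 = 4035543 multiplications

Standard: 9800344 multiplications (214^3). Strassen: 5764801 multiplications (7^8, after padding to 256x256). Strassen reduces 8 recursive multiplications to 7 at each level.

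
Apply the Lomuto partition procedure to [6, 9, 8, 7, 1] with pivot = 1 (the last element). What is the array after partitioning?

Lomuto partition with pivot = 1:

Initial array: [6, 9, 8, 7, 1]

arr[0]=6 > 1: no swap
arr[1]=9 > 1: no swap
arr[2]=8 > 1: no swap
arr[3]=7 > 1: no swap

Place pivot at position 0: [1, 9, 8, 7, 6]
Pivot position: 0

After partitioning with pivot 1, the array becomes [1, 9, 8, 7, 6]. The pivot is placed at index 0. All elements to the left of the pivot are <= 1, and all elements to the right are > 1.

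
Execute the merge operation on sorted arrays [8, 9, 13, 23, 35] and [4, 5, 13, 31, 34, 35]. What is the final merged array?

Merging process:

Compare 8 vs 4: take 4 from right. Merged: [4]
Compare 8 vs 5: take 5 from right. Merged: [4, 5]
Compare 8 vs 13: take 8 from left. Merged: [4, 5, 8]
Compare 9 vs 13: take 9 from left. Merged: [4, 5, 8, 9]
Compare 13 vs 13: take 13 from left. Merged: [4, 5, 8, 9, 13]
Compare 23 vs 13: take 13 from right. Merged: [4, 5, 8, 9, 13, 13]
Compare 23 vs 31: take 23 from left. Merged: [4, 5, 8, 9, 13, 13, 23]
Compare 35 vs 31: take 31 from right. Merged: [4, 5, 8, 9, 13, 13, 23, 31]
Compare 35 vs 34: take 34 from right. Merged: [4, 5, 8, 9, 13, 13, 23, 31, 34]
Compare 35 vs 35: take 35 from left. Merged: [4, 5, 8, 9, 13, 13, 23, 31, 34, 35]
Append remaining from right: [35]. Merged: [4, 5, 8, 9, 13, 13, 23, 31, 34, 35, 35]

Final merged array: [4, 5, 8, 9, 13, 13, 23, 31, 34, 35, 35]
Total comparisons: 10

The merged array is [4, 5, 8, 9, 13, 13, 23, 31, 34, 35, 35], requiring 10 comparisons. The merge step runs in O(n) time where n is the total number of elements.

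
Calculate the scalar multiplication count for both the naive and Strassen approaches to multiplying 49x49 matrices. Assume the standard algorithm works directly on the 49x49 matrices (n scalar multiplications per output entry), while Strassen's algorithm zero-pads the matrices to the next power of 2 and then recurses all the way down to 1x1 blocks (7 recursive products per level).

Matrix multiplication for 49x49 matrices:

Strassen's algorithm requires power-of-2 dimensions. Pad 49x49 to 64x64 (next power of 2).

Standard algorithm: 49^3 = 117649 multiplications
Strassen's algorithm: 7^(log2(64)) = 7^6 = 117649 multiplications
Savings: 117649 - 117649 = 0 multiplications

Standard: 117649 multiplications (49^3). Strassen: 117649 multiplications (7^6, after padding to 64x64). Strassen reduces 8 recursive multiplications to 7 at each level.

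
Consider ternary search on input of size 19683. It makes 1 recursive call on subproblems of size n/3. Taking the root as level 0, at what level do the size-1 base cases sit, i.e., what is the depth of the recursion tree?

For divide and conquer with division factor 3:

Problem sizes at each level:
Level 0: 19683
Level 1: 6561
Level 2: 2187
Level 3: 729
Level 4: 243
Level 5: 81
Level 6: 27
Level 7: 9
Level 8: 3
Level 9: 1

The root is level 0 and the size-1 base case is level 9 (the tree spans levels 0 through 9, i.e. 10 levels counting the root), so the depth is the number of divisions: log_3(19683) = 9

The recursion tree depth is log_3(19683) = 9. At each level, the problem size is divided by 3, so it takes 9 divisions to reduce to a base case of size 1. The algorithm makes 1 recursive call at each level.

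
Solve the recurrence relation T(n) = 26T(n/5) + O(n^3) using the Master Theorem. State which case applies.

Master Theorem for T(n) = 26T(n/5) + O(n^3):

a = 26, b = 5, c = 3
log_b(a) = log_5(26) = 2.0244

Case 3: c = 3 > log_5(26) = 2.0244
T(n) = O(n^3) = O(n^3)

For T(n) = 26T(n/5) + O(n^3): log_5(26) = 2.0244. This is Case 3 of the Master Theorem (c > log_b(a), work dominated by root), giving O(n^3).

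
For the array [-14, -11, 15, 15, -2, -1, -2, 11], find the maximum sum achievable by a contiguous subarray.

Using Kadane's algorithm on [-14, -11, 15, 15, -2, -1, -2, 11]:

Scanning through the array:
Position 1 (value -11): max_ending_here = -11, max_so_far = -11
Position 2 (value 15): max_ending_here = 15, max_so_far = 15
Position 3 (value 15): max_ending_here = 30, max_so_far = 30
Position 4 (value -2): max_ending_here = 28, max_so_far = 30
Position 5 (value -1): max_ending_here = 27, max_so_far = 30
Position 6 (value -2): max_ending_here = 25, max_so_far = 30
Position 7 (value 11): max_ending_here = 36, max_so_far = 36

Maximum subarray: [15, 15, -2, -1, -2, 11]
Maximum sum: 36

The maximum subarray is [15, 15, -2, -1, -2, 11] with sum 36. This subarray runs from index 2 to index 7.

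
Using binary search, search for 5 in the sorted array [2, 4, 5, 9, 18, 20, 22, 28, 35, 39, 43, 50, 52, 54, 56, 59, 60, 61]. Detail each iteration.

Binary search for 5 in [2, 4, 5, 9, 18, 20, 22, 28, 35, 39, 43, 50, 52, 54, 56, 59, 60, 61]:

lo=0, hi=17, mid=8, arr[mid]=35 -> 35 > 5, search left half
lo=0, hi=7, mid=3, arr[mid]=9 -> 9 > 5, search left half
lo=0, hi=2, mid=1, arr[mid]=4 -> 4 < 5, search right half
lo=2, hi=2, mid=2, arr[mid]=5 -> Found target at index 2!

Binary search finds 5 at index 2 after 4 comparisons. The search repeatedly halves the search space by comparing with the middle element.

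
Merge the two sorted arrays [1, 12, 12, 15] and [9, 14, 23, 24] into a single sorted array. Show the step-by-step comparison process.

Merging process:

Compare 1 vs 9: take 1 from left. Merged: [1]
Compare 12 vs 9: take 9 from right. Merged: [1, 9]
Compare 12 vs 14: take 12 from left. Merged: [1, 9, 12]
Compare 12 vs 14: take 12 from left. Merged: [1, 9, 12, 12]
Compare 15 vs 14: take 14 from right. Merged: [1, 9, 12, 12, 14]
Compare 15 vs 23: take 15 from left. Merged: [1, 9, 12, 12, 14, 15]
Append remaining from right: [23, 24]. Merged: [1, 9, 12, 12, 14, 15, 23, 24]

Final merged array: [1, 9, 12, 12, 14, 15, 23, 24]
Total comparisons: 6

The merged array is [1, 9, 12, 12, 14, 15, 23, 24], requiring 6 comparisons. The merge step runs in O(n) time where n is the total number of elements.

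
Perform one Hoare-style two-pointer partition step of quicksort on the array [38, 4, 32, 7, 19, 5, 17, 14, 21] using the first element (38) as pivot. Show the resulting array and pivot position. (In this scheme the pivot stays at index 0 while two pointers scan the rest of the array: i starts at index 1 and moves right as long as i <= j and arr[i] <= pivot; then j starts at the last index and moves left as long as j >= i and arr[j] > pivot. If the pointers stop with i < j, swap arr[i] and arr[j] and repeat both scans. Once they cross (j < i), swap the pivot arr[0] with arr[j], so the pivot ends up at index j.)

Hoare-style two-pointer partition with pivot = 38:

Initial array: [38, 4, 32, 7, 19, 5, 17, 14, 21]

Pointers start at i = 1, j = 8.
i ends at 9, j ends at 8: the pointers have crossed (j < i), so scanning stops.

Swap pivot arr[0] with arr[8] to place pivot at position 8: [21, 4, 32, 7, 19, 5, 17, 14, 38]
Pivot position: 8

After partitioning with pivot 38, the array becomes [21, 4, 32, 7, 19, 5, 17, 14, 38]. The pivot is placed at index 8. All elements to the left of the pivot are <= 38, and all elements to the right are > 38.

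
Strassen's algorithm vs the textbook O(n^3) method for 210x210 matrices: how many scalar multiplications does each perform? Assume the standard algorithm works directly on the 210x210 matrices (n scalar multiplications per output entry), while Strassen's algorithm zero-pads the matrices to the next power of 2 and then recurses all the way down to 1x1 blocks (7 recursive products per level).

Matrix multiplication for 210x210 matrices:

Strassen's algorithm requires power-of-2 dimensions. Pad 210x210 to 256x256 (next power of 2).

Standard algorithm: 210^3 = 9261000 multiplications
Strassen's algorithm: 7^(log2(256)) = 7^8 = 5764801 multiplications
Savings: 9261000 - 5764801 = 3496199 multiplications

Standard: 9261000 multiplications (210^3). Strassen: 5764801 multiplications (7^8, after padding to 256x256). Strassen reduces 8 recursive multiplications to 7 at each level.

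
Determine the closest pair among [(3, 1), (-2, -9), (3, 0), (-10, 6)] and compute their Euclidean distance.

Computing all pairwise distances among 4 points:

d((3, 1), (-2, -9)) = 11.1803
d((3, 1), (3, 0)) = 1.0 <-- minimum
d((3, 1), (-10, 6)) = 13.9284
d((-2, -9), (3, 0)) = 10.2956
d((-2, -9), (-10, 6)) = 17.0
d((3, 0), (-10, 6)) = 14.3178

Closest pair: (3, 1) and (3, 0) with distance 1.0

The closest pair is (3, 1) and (3, 0) with Euclidean distance 1.0. For 4 points, brute-force pairwise comparison is shown above. For large n, the divide-and-conquer algorithm (sort by x, recurse on halves, check the dividing strip) achieves O(n log n).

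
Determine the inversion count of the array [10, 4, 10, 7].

Finding inversions in [10, 4, 10, 7]:

(0, 1): arr[0]=10 > arr[1]=4
(0, 3): arr[0]=10 > arr[3]=7
(2, 3): arr[2]=10 > arr[3]=7

Total inversions: 3

The array has 3 inversion(s): (0,1), (0,3), (2,3). Each pair (i,j) satisfies i < j and arr[i] > arr[j].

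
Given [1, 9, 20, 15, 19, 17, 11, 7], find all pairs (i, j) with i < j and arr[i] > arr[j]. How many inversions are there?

Finding inversions in [1, 9, 20, 15, 19, 17, 11, 7]:

(1, 7): arr[1]=9 > arr[7]=7
(2, 3): arr[2]=20 > arr[3]=15
(2, 4): arr[2]=20 > arr[4]=19
(2, 5): arr[2]=20 > arr[5]=17
(2, 6): arr[2]=20 > arr[6]=11
(2, 7): arr[2]=20 > arr[7]=7
(3, 6): arr[3]=15 > arr[6]=11
(3, 7): arr[3]=15 > arr[7]=7
(4, 5): arr[4]=19 > arr[5]=17
(4, 6): arr[4]=19 > arr[6]=11
(4, 7): arr[4]=19 > arr[7]=7
(5, 6): arr[5]=17 > arr[6]=11
(5, 7): arr[5]=17 > arr[7]=7
(6, 7): arr[6]=11 > arr[7]=7

Total inversions: 14

The array has 14 inversion(s): (1,7), (2,3), (2,4), (2,5), (2,6), (2,7), (3,6), (3,7), (4,5), (4,6), (4,7), (5,6), (5,7), (6,7). Each pair (i,j) satisfies i < j and arr[i] > arr[j].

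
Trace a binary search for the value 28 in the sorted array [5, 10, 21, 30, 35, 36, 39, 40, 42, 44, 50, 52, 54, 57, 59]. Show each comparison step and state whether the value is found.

Binary search for 28 in [5, 10, 21, 30, 35, 36, 39, 40, 42, 44, 50, 52, 54, 57, 59]:

lo=0, hi=14, mid=7, arr[mid]=40 -> 40 > 28, search left half
lo=0, hi=6, mid=3, arr[mid]=30 -> 30 > 28, search left half
lo=0, hi=2, mid=1, arr[mid]=10 -> 10 < 28, search right half
lo=2, hi=2, mid=2, arr[mid]=21 -> 21 < 28, search right half
lo=3 > hi=2, target 28 not found

Binary search determines that 28 is not in the array after 4 comparisons. The search space was exhausted without finding the target.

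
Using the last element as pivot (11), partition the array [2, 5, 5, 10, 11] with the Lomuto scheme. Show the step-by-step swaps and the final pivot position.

Lomuto partition with pivot = 11:

Initial array: [2, 5, 5, 10, 11]

arr[0]=2 <= 11: swap with position 0, array becomes [2, 5, 5, 10, 11]
arr[1]=5 <= 11: swap with position 1, array becomes [2, 5, 5, 10, 11]
arr[2]=5 <= 11: swap with position 2, array becomes [2, 5, 5, 10, 11]
arr[3]=10 <= 11: swap with position 3, array becomes [2, 5, 5, 10, 11]

Place pivot at position 4: [2, 5, 5, 10, 11]
Pivot position: 4

After partitioning with pivot 11, the array becomes [2, 5, 5, 10, 11]. The pivot is placed at index 4. All elements to the left of the pivot are <= 11, and all elements to the right are > 11.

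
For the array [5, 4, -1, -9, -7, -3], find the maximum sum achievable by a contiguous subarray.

Using Kadane's algorithm on [5, 4, -1, -9, -7, -3]:

Scanning through the array:
Position 1 (value 4): max_ending_here = 9, max_so_far = 9
Position 2 (value -1): max_ending_here = 8, max_so_far = 9
Position 3 (value -9): max_ending_here = -1, max_so_far = 9
Position 4 (value -7): max_ending_here = -7, max_so_far = 9
Position 5 (value -3): max_ending_here = -3, max_so_far = 9

Maximum subarray: [5, 4]
Maximum sum: 9

The maximum subarray is [5, 4] with sum 9. This subarray runs from index 0 to index 1.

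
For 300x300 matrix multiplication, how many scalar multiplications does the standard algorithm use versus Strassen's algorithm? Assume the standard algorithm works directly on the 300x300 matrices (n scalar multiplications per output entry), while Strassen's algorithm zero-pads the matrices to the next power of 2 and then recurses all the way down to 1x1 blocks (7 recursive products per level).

Matrix multiplication for 300x300 matrices:

Strassen's algorithm requires power-of-2 dimensions. Pad 300x300 to 512x512 (next power of 2).

Standard algorithm: 300^3 = 27000000 multiplications
Strassen's algorithm: 7^(log2(512)) = 7^9 = 40353607 multiplications
Difference: 27000000 - 40353607 = -13353607 (Strassen uses MORE here due to padding overhead — for small or just-over-power-of-2 n, padding can outweigh the per-level savings)

Standard: 27000000 multiplications (300^3). Strassen: 40353607 multiplications (7^9, after padding to 512x512). Strassen reduces 8 recursive multiplications to 7 at each level.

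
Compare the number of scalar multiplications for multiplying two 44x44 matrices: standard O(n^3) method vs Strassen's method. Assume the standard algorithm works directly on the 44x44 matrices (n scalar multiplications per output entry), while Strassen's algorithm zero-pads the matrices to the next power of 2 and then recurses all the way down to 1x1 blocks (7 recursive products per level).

Matrix multiplication for 44x44 matrices:

Strassen's algorithm requires power-of-2 dimensions. Pad 44x44 to 64x64 (next power of 2).

Standard algorithm: 44^3 = 85184 multiplications
Strassen's algorithm: 7^(log2(64)) = 7^6 = 117649 multiplications
Difference: 85184 - 117649 = -32465 (Strassen uses MORE here due to padding overhead — for small or just-over-power-of-2 n, padding can outweigh the per-level savings)

Standard: 85184 multiplications (44^3). Strassen: 117649 multiplications (7^6, after padding to 64x64). Strassen reduces 8 recursive multiplications to 7 at each level.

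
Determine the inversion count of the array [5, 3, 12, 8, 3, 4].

Finding inversions in [5, 3, 12, 8, 3, 4]:

(0, 1): arr[0]=5 > arr[1]=3
(0, 4): arr[0]=5 > arr[4]=3
(0, 5): arr[0]=5 > arr[5]=4
(2, 3): arr[2]=12 > arr[3]=8
(2, 4): arr[2]=12 > arr[4]=3
(2, 5): arr[2]=12 > arr[5]=4
(3, 4): arr[3]=8 > arr[4]=3
(3, 5): arr[3]=8 > arr[5]=4

Total inversions: 8

The array has 8 inversion(s): (0,1), (0,4), (0,5), (2,3), (2,4), (2,5), (3,4), (3,5). Each pair (i,j) satisfies i < j and arr[i] > arr[j].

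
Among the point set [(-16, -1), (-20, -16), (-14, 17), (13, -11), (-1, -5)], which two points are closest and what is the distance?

Computing all pairwise distances among 5 points:

d((-16, -1), (-20, -16)) = 15.5242
d((-16, -1), (-14, 17)) = 18.1108
d((-16, -1), (13, -11)) = 30.6757
d((-16, -1), (-1, -5)) = 15.5242
d((-20, -16), (-14, 17)) = 33.541
d((-20, -16), (13, -11)) = 33.3766
d((-20, -16), (-1, -5)) = 21.9545
d((-14, 17), (13, -11)) = 38.8973
d((-14, 17), (-1, -5)) = 25.5539
d((13, -11), (-1, -5)) = 15.2315 <-- minimum

Closest pair: (13, -11) and (-1, -5) with distance 15.2315

The closest pair is (13, -11) and (-1, -5) with Euclidean distance 15.2315. For 5 points, brute-force pairwise comparison is shown above. For large n, the divide-and-conquer algorithm (sort by x, recurse on halves, check the dividing strip) achieves O(n log n).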